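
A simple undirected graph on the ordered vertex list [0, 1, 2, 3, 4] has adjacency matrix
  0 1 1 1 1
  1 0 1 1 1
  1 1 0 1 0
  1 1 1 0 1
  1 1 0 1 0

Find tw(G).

A width-3 tree decomposition is:
Bags: B1 = {0, 1, 2, 3}  B2 = {0, 1, 3, 4}
Tree: B1–B2
Every bag has size at most 4, so the width is 4 − 1 = 3 and tw(G) ≤ 3. For the lower bound, the 4 vertices {0, 1, 2, 3} are pairwise adjacent, and any tree decomposition puts a clique entirely inside one bag — forcing width ≥ 3. Therefore the treewidth is 3.

3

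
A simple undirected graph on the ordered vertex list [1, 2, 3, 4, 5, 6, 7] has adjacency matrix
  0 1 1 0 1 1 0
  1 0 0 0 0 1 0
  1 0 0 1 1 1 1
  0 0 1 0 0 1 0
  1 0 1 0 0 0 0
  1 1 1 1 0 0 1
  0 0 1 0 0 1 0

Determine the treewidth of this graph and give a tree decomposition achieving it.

Treewidth 2.
Bags: B1 = {1, 3, 6}  B2 = {3, 4, 6}  B3 = {1, 3, 5}  B4 = {1, 2, 6}  B5 = {3, 6, 7}
Tree: B1–B2, B1–B3, B1–B4, B1–B5

The largest bag has 3 vertices, giving width 2; this decomposition certifies tw(G) ≤ 2. For the lower bound, the 3 vertices {1, 2, 6} are pairwise adjacent, and any tree decomposition puts a clique entirely inside one bag — forcing width ≥ 2. Hence tw(G) = 2 exactly.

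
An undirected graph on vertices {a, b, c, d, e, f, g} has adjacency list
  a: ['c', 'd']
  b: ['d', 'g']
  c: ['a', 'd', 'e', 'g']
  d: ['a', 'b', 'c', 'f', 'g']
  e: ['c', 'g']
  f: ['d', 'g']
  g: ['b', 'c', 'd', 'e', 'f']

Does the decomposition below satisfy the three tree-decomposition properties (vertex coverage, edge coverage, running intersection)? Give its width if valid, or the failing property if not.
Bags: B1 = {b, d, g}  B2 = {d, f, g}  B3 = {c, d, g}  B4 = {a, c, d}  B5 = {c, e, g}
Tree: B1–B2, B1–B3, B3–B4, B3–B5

Yes; width 2.

Vertex coverage: the bags together contain {a, b, c, d, e, f, g}, the full vertex set. Edge coverage: each edge of G has both endpoints in at least one bag. Running intersection: for every vertex, the bags containing it form a connected subtree. All three properties hold, so this is a valid tree decomposition of width max|bag| − 1 = 2, and hence tw(G) ≤ 2.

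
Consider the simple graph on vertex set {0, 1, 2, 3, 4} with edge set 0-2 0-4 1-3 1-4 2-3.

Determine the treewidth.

A width-2 tree decomposition is:
Bags: B1 = {1, 2, 3}  B2 = {1, 2, 4}  B3 = {0, 2, 4}
Tree: B1–B2, B2–B3
Each bag holds 3 vertices, so the decomposition has width 2, which upper-bounds the treewidth. For the lower bound, G contains the cycle 2–3–1–4–0–2, so G is not a forest; only forests have treewidth ≤ 1, hence tw(G) ≥ 2. Therefore the treewidth is 2.

2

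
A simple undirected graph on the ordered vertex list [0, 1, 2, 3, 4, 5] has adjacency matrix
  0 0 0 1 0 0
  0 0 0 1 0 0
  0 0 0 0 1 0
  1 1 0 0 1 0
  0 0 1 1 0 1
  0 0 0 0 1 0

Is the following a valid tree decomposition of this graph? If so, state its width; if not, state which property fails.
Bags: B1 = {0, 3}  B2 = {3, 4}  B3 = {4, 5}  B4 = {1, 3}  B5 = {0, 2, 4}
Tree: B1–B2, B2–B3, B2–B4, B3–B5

A tree decomposition must satisfy three properties: every vertex lies in some bag; for every edge, both endpoints lie together in some bag; and for every vertex, the bags containing it form a connected subtree. Here bags containing vertex 0 are not connected in the tree, so the decomposition is invalid.

No — bags containing vertex 0 are not connected in the tree.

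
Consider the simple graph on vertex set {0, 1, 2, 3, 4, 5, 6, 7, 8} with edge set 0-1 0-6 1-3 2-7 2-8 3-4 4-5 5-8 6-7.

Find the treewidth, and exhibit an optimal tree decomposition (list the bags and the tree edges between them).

Treewidth 2.
Bags: B1 = {3, 4, 5}  B2 = {1, 3, 5}  B3 = {0, 1, 5}  B4 = {0, 5, 6}  B5 = {5, 6, 7}  B6 = {2, 5, 7}  B7 = {2, 5, 8}
Tree: B1–B2, B2–B3, B3–B4, B4–B5, B5–B6, B6–B7

The largest bag has 3 vertices, giving width 2; this decomposition certifies tw(G) ≤ 2. Since 5–4–3–1–0–6–7–2–8–5 is a cycle in G, G is not acyclic. Forests are exactly the graphs of treewidth ≤ 1, so tw(G) ≥ 2. Therefore the treewidth is 2.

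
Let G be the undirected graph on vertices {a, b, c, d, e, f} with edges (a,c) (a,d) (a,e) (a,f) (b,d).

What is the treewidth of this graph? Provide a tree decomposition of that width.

Treewidth 1.
One optimal decomposition is:
Bags: B1 = {a, f}  B2 = {a, d}  B3 = {a, e}  B4 = {b, d}  B5 = {a, c}
Tree: B1–B2, B2–B3, B2–B4, B2–B5

Every bag has size at most 2, so the width is 2 − 1 = 1 and tw(G) ≤ 1. G has an edge, so its treewidth is at least 1. The upper and lower bounds meet at 1, so that is the treewidth.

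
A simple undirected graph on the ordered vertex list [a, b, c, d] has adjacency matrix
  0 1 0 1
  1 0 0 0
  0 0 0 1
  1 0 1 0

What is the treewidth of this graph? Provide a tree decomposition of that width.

Treewidth 1.
One optimal decomposition is:
Bags: B1 = {a, b}  B2 = {a, d}  B3 = {c, d}
Tree: B1–B2, B2–B3

The largest bag has 2 vertices, giving width 1; this decomposition certifies tw(G) ≤ 1. Any graph with an edge has treewidth ≥ 1, and G has the edge b–a. Combining the bounds, tw(G) = 1.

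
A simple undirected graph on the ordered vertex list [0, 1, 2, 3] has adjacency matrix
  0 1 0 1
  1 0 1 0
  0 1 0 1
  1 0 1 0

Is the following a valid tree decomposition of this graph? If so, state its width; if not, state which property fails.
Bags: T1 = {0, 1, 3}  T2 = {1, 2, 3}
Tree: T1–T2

Every vertex of G appears in some bag (union = {0, 1, 2, 3}); every edge is covered by a bag; and for each vertex v the set of bags containing v is connected in the bag tree. The decomposition is therefore valid. The largest bag has 3 vertices, so the width is 2.

Yes; width 2.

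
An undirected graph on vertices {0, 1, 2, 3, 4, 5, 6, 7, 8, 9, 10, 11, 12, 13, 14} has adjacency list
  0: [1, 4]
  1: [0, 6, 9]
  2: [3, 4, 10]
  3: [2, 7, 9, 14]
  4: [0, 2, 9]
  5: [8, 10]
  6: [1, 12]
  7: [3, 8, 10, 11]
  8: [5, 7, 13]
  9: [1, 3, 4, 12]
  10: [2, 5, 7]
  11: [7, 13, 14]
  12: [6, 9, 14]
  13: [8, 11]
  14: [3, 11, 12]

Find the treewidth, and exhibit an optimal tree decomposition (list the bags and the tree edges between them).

The largest bag has 4 vertices, giving width 3; this decomposition certifies tw(G) ≤ 3. For the lower bound: the 4 vertex sets {0,1,6}, {4}, {9}, {2,3,12,14} are disjoint, each induces a connected subgraph, and every pair is joined by at least one edge of G. Contracting each set to a single vertex therefore yields K_{4} as a minor, and since treewidth is minor-monotone, tw(G) ≥ tw(K_{4}) = 3. The upper and lower bounds meet at 3, so that is the treewidth.

Treewidth 3.
Bags: B1 = {0, 1, 4, 6}  B2 = {1, 4, 6, 9}  B3 = {4, 6, 9, 12}  B4 = {2, 4, 9, 12}  B5 = {2, 3, 9, 12}  B6 = {2, 3, 12, 14}  B7 = {2, 3, 10, 14}  B8 = {3, 7, 10, 14}  B9 = {7, 10, 11, 14}  B10 = {5, 7, 10, 11}  B11 = {5, 7, 8, 11}  B12 = {5, 8, 11, 13}
Tree: B1–B2, B2–B3, B3–B4, B4–B5, B5–B6, B6–B7, B7–B8, B8–B9, B9–B10, B10–B11, B11–B12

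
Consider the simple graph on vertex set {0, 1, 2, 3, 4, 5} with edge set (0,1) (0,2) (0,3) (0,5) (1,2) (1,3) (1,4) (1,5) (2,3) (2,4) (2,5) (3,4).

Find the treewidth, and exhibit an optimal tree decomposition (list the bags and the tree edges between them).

Treewidth 3.
One such decomposition:
Bags: B1 = {1, 2, 3, 4}  B2 = {0, 1, 2, 3}  B3 = {0, 1, 2, 5}
Tree: B1–B2, B2–B3

The largest bag has 4 vertices, giving width 3; this decomposition certifies tw(G) ≤ 3. Conversely, {0, 1, 2, 3} is a clique of size 4, and the vertices of any clique must share a bag in every tree decomposition; so some bag has ≥ 4 vertices and tw(G) ≥ 3. Therefore the treewidth is 3.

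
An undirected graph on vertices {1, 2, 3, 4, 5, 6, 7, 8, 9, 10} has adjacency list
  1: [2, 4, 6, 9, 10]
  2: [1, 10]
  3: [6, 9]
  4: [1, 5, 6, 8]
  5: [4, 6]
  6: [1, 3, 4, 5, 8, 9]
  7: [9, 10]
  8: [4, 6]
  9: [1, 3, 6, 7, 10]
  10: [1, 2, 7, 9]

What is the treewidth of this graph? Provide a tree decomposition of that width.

Each bag holds 3 vertices, so the decomposition has width 2, which upper-bounds the treewidth. For the lower bound, the 3 vertices {1, 2, 10} are pairwise adjacent, and any tree decomposition puts a clique entirely inside one bag — forcing width ≥ 2. Hence tw(G) = 2 exactly.

Treewidth 2.
Bags: B1 = {1, 6, 9}  B2 = {1, 4, 6}  B3 = {4, 5, 6}  B4 = {1, 9, 10}  B5 = {3, 6, 9}  B6 = {4, 6, 8}  B7 = {7, 9, 10}  B8 = {1, 2, 10}
Tree: B1–B2, B2–B3, B1–B4, B1–B5, B3–B6, B4–B7, B4–B8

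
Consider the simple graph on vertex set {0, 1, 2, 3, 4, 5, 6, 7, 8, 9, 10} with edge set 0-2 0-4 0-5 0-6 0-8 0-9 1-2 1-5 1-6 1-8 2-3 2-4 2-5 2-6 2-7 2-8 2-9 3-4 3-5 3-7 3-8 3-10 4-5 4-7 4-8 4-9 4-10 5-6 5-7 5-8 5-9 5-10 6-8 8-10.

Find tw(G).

4

A width-4 tree decomposition is:
Bags: B1 = {0, 2, 4, 5, 8}  B2 = {2, 3, 4, 5, 8}  B3 = {0, 2, 5, 6, 8}  B4 = {3, 4, 5, 8, 10}  B5 = {1, 2, 5, 6, 8}  B6 = {2, 3, 4, 5, 7}  B7 = {0, 2, 4, 5, 9}
Tree: B1–B2, B1–B3, B2–B4, B3–B5, B2–B6, B1–B7
Each bag holds 5 vertices, so the decomposition has width 4, which upper-bounds the treewidth. Conversely, {1, 2, 5, 6, 8} is a clique of size 5, and the vertices of any clique must share a bag in every tree decomposition; so some bag has ≥ 5 vertices and tw(G) ≥ 4. Combining the bounds, tw(G) = 4.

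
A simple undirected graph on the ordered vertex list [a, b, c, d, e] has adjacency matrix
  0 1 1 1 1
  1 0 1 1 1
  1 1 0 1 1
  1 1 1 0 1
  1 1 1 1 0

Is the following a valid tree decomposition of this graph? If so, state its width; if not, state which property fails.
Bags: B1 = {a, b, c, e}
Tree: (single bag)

No — vertex d appears in no bag.

A tree decomposition must satisfy three properties: every vertex lies in some bag; for every edge, both endpoints lie together in some bag; and for every vertex, the bags containing it form a connected subtree. Here vertex d appears in no bag, so the decomposition is invalid.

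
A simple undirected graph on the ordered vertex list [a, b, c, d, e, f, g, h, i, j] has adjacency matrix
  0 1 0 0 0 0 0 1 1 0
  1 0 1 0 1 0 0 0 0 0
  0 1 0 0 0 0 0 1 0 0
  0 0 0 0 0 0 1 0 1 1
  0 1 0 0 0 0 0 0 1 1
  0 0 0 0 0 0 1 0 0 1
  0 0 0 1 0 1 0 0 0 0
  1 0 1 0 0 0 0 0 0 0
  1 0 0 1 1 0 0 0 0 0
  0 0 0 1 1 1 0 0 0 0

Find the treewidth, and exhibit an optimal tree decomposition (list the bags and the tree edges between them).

Treewidth 2.
One such decomposition:
Bags: B1 = {d, f, g}  B2 = {d, f, j}  B3 = {d, i, j}  B4 = {e, i, j}  B5 = {a, e, i}  B6 = {a, b, e}  B7 = {a, b, h}  B8 = {b, c, h}
Tree: B1–B2, B2–B3, B3–B4, B4–B5, B5–B6, B6–B7, B7–B8

Each bag holds 3 vertices, so the decomposition has width 2, which upper-bounds the treewidth. Since g–f–j–d–g is a cycle in G, G is not acyclic. Forests are exactly the graphs of treewidth ≤ 1, so tw(G) ≥ 2. The upper and lower bounds meet at 2, so that is the treewidth.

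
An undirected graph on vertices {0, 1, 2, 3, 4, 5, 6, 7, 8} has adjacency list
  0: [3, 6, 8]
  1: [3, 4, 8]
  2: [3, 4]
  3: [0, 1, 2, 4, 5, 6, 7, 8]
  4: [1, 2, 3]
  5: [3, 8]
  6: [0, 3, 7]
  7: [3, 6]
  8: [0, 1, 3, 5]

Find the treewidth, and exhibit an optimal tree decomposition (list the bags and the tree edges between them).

Every bag has size at most 3, so the width is 3 − 1 = 2 and tw(G) ≤ 2. For the lower bound, the 3 vertices {2, 3, 4} are pairwise adjacent, and any tree decomposition puts a clique entirely inside one bag — forcing width ≥ 2. Hence tw(G) = 2 exactly.

Treewidth 2.
One optimal decomposition is:
Bags: B1 = {0, 3, 8}  B2 = {0, 3, 6}  B3 = {3, 5, 8}  B4 = {1, 3, 8}  B5 = {1, 3, 4}  B6 = {3, 6, 7}  B7 = {2, 3, 4}
Tree: B1–B2, B1–B3, B1–B4, B4–B5, B2–B6, B5–B7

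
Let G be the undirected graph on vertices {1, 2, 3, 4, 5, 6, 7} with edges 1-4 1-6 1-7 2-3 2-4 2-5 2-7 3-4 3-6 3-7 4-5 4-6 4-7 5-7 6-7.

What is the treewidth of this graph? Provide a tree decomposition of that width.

Each bag holds 4 vertices, so the decomposition has width 3, which upper-bounds the treewidth. For the lower bound, the 4 vertices {1, 4, 6, 7} are pairwise adjacent, and any tree decomposition puts a clique entirely inside one bag — forcing width ≥ 3. The upper and lower bounds meet at 3, so that is the treewidth.

Treewidth 3.
Bags: B1 = {2, 4, 5, 7}  B2 = {2, 3, 4, 7}  B3 = {3, 4, 6, 7}  B4 = {1, 4, 6, 7}
Tree: B1–B2, B2–B3, B3–B4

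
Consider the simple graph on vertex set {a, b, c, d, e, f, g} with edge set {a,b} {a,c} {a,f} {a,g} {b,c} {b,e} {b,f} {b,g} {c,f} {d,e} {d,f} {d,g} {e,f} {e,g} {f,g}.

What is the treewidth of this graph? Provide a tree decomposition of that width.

Each bag holds 4 vertices, so the decomposition has width 3, which upper-bounds the treewidth. For the lower bound, the 4 vertices {d, e, f, g} are pairwise adjacent, and any tree decomposition puts a clique entirely inside one bag — forcing width ≥ 3. Combining the bounds, tw(G) = 3.

Treewidth 3.
Bags: B1 = {b, e, f, g}  B2 = {a, b, f, g}  B3 = {d, e, f, g}  B4 = {a, b, c, f}
Tree: B1–B2, B1–B3, B2–B4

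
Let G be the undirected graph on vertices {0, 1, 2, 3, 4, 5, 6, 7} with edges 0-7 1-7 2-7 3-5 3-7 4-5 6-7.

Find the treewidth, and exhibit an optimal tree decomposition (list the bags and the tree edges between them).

The largest bag has 2 vertices, giving width 1; this decomposition certifies tw(G) ≤ 1. Since G has at least one edge (e.g. 1–7), it is not an edgeless graph, so tw(G) ≥ 1. Combining the bounds, tw(G) = 1.

Treewidth 1.
One optimal decomposition is:
Bags: B1 = {1, 7}  B2 = {3, 7}  B3 = {6, 7}  B4 = {3, 5}  B5 = {4, 5}  B6 = {0, 7}  B7 = {2, 7}
Tree: B1–B2, B1–B3, B2–B4, B4–B5, B2–B6, B2–B7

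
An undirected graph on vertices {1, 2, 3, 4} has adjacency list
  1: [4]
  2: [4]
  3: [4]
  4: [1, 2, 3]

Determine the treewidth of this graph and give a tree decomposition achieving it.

Treewidth 1.
Bags: B1 = {2, 4}  B2 = {3, 4}  B3 = {1, 4}
Tree: B1–B2, B2–B3

Every bag has size at most 2, so the width is 2 − 1 = 1 and tw(G) ≤ 1. Since G has at least one edge (e.g. 4–2), it is not an edgeless graph, so tw(G) ≥ 1. Combining the bounds, tw(G) = 1.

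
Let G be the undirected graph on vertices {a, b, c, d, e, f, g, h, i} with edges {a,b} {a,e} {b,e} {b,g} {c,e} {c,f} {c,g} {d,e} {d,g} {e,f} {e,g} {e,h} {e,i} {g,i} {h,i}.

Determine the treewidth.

2

A width-2 tree decomposition is:
Bags: B1 = {c, e, g}  B2 = {c, e, f}  B3 = {b, e, g}  B4 = {e, g, i}  B5 = {e, h, i}  B6 = {d, e, g}  B7 = {a, b, e}
Tree: B1–B2, B1–B3, B1–B4, B4–B5, B1–B6, B3–B7
Every bag has size at most 3, so the width is 3 − 1 = 2 and tw(G) ≤ 2. On the other hand G contains the 3-clique {d, e, g}. A clique must lie in a single bag of any decomposition, so no decomposition can have width below 2. Combining the bounds, tw(G) = 2.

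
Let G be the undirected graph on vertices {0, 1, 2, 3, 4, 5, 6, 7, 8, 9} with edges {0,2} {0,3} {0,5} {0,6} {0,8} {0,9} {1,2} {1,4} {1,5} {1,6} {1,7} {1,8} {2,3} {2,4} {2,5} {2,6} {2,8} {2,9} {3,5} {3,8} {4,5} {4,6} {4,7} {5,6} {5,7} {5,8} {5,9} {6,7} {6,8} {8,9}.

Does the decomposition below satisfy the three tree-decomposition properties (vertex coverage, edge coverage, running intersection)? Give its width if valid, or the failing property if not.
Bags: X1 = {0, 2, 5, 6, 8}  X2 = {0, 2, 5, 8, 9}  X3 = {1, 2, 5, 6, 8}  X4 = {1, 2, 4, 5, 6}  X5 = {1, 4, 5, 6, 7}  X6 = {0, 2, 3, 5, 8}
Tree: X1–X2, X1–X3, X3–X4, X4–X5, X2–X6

Every vertex of G appears in some bag (union = {0, 1, 2, 3, 4, 5, 6, 7, 8, 9}); every edge is covered by a bag; and for each vertex v the set of bags containing v is connected in the bag tree. The decomposition is therefore valid. The largest bag has 5 vertices, so the width is 4.

Yes; width 4.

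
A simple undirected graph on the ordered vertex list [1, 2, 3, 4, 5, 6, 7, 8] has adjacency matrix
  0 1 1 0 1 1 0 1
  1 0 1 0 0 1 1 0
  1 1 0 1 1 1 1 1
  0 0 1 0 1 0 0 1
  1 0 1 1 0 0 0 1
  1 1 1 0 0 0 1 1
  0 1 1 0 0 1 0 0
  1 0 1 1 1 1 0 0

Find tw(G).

A width-3 tree decomposition is:
Bags: B1 = {1, 3, 6, 8}  B2 = {1, 3, 5, 8}  B3 = {1, 2, 3, 6}  B4 = {2, 3, 6, 7}  B5 = {3, 4, 5, 8}
Tree: B1–B2, B1–B3, B3–B4, B2–B5
The largest bag has 4 vertices, giving width 3; this decomposition certifies tw(G) ≤ 3. On the other hand G contains the 4-clique {1, 3, 5, 8}. A clique must lie in a single bag of any decomposition, so no decomposition can have width below 3. Therefore the treewidth is 3.

3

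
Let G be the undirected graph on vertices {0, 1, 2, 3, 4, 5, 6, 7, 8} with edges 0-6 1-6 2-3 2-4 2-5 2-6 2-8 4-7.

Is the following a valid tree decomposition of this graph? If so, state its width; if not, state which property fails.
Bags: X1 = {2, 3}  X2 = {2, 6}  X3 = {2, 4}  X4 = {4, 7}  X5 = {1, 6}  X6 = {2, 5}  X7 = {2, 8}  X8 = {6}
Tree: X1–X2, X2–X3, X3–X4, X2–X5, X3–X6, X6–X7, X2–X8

A tree decomposition must satisfy three properties: every vertex lies in some bag; for every edge, both endpoints lie together in some bag; and for every vertex, the bags containing it form a connected subtree. Here vertex 0 appears in no bag, so the decomposition is invalid.

No — vertex 0 appears in no bag.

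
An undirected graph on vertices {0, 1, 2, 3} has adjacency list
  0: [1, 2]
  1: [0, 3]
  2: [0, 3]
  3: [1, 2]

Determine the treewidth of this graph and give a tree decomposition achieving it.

Treewidth 2.
One optimal decomposition is:
Bags: B1 = {1, 2, 3}  B2 = {0, 1, 2}
Tree: B1–B2

The largest bag has 3 vertices, giving width 2; this decomposition certifies tw(G) ≤ 2. For the lower bound, G contains the cycle 2–3–1–0–2, so G is not a forest; only forests have treewidth ≤ 1, hence tw(G) ≥ 2. Therefore the treewidth is 2.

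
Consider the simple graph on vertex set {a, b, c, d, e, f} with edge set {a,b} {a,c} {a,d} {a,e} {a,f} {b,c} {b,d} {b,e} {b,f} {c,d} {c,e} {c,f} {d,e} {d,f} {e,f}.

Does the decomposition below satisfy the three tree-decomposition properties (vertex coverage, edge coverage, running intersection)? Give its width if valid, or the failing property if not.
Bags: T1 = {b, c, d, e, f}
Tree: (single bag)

A tree decomposition must satisfy three properties: every vertex lies in some bag; for every edge, both endpoints lie together in some bag; and for every vertex, the bags containing it form a connected subtree. Here vertex a appears in no bag, so the decomposition is invalid.

No — vertex a appears in no bag.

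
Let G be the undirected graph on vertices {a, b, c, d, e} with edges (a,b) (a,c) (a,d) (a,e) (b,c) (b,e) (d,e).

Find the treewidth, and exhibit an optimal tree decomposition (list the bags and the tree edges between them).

Each bag holds 3 vertices, so the decomposition has width 2, which upper-bounds the treewidth. Conversely, {a, d, e} is a clique of size 3, and the vertices of any clique must share a bag in every tree decomposition; so some bag has ≥ 3 vertices and tw(G) ≥ 2. The upper and lower bounds meet at 2, so that is the treewidth.

Treewidth 2.
Bags: B1 = {a, d, e}  B2 = {a, b, e}  B3 = {a, b, c}
Tree: B1–B2, B2–B3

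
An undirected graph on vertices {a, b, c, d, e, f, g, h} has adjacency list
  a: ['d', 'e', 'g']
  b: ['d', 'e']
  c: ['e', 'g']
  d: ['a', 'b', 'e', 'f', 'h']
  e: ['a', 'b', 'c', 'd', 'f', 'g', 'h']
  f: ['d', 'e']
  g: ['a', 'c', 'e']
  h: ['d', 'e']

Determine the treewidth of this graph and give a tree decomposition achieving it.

The largest bag has 3 vertices, giving width 2; this decomposition certifies tw(G) ≤ 2. For the lower bound, the 3 vertices {d, e, h} are pairwise adjacent, and any tree decomposition puts a clique entirely inside one bag — forcing width ≥ 2. Therefore the treewidth is 2.

Treewidth 2.
One optimal decomposition is:
Bags: B1 = {a, d, e}  B2 = {b, d, e}  B3 = {d, e, h}  B4 = {d, e, f}  B5 = {a, e, g}  B6 = {c, e, g}
Tree: B1–B2, B2–B3, B1–B4, B1–B5, B5–B6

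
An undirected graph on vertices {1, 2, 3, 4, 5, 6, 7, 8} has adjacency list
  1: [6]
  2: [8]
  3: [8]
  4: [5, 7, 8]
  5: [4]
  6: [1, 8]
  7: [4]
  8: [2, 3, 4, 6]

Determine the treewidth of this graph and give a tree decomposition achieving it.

Each bag holds 2 vertices, so the decomposition has width 1, which upper-bounds the treewidth. Any graph with an edge has treewidth ≥ 1, and G has the edge 4–8. Combining the bounds, tw(G) = 1.

Treewidth 1.
One optimal decomposition is:
Bags: B1 = {4, 8}  B2 = {6, 8}  B3 = {4, 5}  B4 = {4, 7}  B5 = {1, 6}  B6 = {2, 8}  B7 = {3, 8}
Tree: B1–B2, B1–B3, B1–B4, B2–B5, B1–B6, B1–B7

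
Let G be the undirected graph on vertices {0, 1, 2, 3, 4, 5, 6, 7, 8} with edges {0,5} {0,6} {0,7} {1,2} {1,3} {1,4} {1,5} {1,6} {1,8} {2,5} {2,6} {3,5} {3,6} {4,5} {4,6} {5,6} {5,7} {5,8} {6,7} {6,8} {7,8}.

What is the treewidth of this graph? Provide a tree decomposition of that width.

Treewidth 3.
One such decomposition:
Bags: B1 = {1, 5, 6, 8}  B2 = {5, 6, 7, 8}  B3 = {1, 3, 5, 6}  B4 = {0, 5, 6, 7}  B5 = {1, 4, 5, 6}  B6 = {1, 2, 5, 6}
Tree: B1–B2, B1–B3, B2–B4, B1–B5, B5–B6

Every bag has size at most 4, so the width is 4 − 1 = 3 and tw(G) ≤ 3. For the lower bound, the 4 vertices {0, 5, 6, 7} are pairwise adjacent, and any tree decomposition puts a clique entirely inside one bag — forcing width ≥ 3. The upper and lower bounds meet at 3, so that is the treewidth.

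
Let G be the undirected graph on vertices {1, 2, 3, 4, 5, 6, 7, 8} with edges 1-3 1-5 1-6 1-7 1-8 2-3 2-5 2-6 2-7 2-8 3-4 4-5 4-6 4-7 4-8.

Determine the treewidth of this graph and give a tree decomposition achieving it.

Every bag has size at most 4, so the width is 4 − 1 = 3 and tw(G) ≤ 3. For the lower bound: the 4 vertex sets {1,3}, {4,5}, {2}, {6} are disjoint, each induces a connected subgraph, and every pair is joined by at least one edge of G. Contracting each set to a single vertex therefore yields K_{4} as a minor, and since treewidth is minor-monotone, tw(G) ≥ tw(K_{4}) = 3. Therefore the treewidth is 3.

Treewidth 3.
One such decomposition:
Bags: B1 = {1, 2, 3, 4}  B2 = {1, 2, 4, 5}  B3 = {1, 2, 4, 6}  B4 = {1, 2, 4, 7}  B5 = {1, 2, 4, 8}
Tree: B1–B2, B2–B3, B3–B4, B4–B5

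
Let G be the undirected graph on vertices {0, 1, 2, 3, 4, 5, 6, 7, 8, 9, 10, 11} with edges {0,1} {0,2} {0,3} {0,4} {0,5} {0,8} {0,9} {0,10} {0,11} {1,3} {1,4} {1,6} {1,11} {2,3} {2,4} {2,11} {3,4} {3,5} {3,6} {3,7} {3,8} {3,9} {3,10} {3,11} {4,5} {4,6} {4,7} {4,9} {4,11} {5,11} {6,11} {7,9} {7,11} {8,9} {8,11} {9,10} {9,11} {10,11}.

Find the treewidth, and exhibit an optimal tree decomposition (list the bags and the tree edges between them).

Treewidth 4.
One such decomposition:
Bags: B1 = {0, 3, 4, 9, 11}  B2 = {0, 3, 8, 9, 11}  B3 = {0, 1, 3, 4, 11}  B4 = {0, 3, 4, 5, 11}  B5 = {3, 4, 7, 9, 11}  B6 = {1, 3, 4, 6, 11}  B7 = {0, 3, 9, 10, 11}  B8 = {0, 2, 3, 4, 11}
Tree: B1–B2, B1–B3, B3–B4, B1–B5, B3–B6, B1–B7, B3–B8

Each bag holds 5 vertices, so the decomposition has width 4, which upper-bounds the treewidth. On the other hand G contains the 5-clique {0, 3, 8, 9, 11}. A clique must lie in a single bag of any decomposition, so no decomposition can have width below 4. Hence tw(G) = 4 exactly.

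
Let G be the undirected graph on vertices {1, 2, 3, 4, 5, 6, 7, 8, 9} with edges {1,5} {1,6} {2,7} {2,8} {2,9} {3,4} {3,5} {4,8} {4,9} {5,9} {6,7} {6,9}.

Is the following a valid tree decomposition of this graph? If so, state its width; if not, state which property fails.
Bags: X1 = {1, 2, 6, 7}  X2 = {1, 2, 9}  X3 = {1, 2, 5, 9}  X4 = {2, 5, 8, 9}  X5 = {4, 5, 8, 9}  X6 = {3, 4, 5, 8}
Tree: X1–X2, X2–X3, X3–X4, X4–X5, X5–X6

A tree decomposition must satisfy three properties: every vertex lies in some bag; for every edge, both endpoints lie together in some bag; and for every vertex, the bags containing it form a connected subtree. Here edge (6,9) lies in no bag, so the decomposition is invalid.

No — edge (6,9) lies in no bag.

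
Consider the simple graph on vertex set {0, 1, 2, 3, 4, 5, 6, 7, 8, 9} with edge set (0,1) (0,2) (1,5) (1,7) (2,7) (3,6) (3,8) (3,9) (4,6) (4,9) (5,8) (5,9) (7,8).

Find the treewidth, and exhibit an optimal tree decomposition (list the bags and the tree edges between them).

Each bag holds 3 vertices, so the decomposition has width 2, which upper-bounds the treewidth. The edges 0–2–7–1–0 form a cycle, so G is not a tree and its treewidth is at least 2. Hence tw(G) = 2 exactly.

Treewidth 2.
One optimal decomposition is:
Bags: B1 = {0, 1, 2}  B2 = {1, 2, 7}  B3 = {1, 5, 7}  B4 = {5, 7, 8}  B5 = {5, 8, 9}  B6 = {3, 8, 9}  B7 = {3, 4, 9}  B8 = {3, 4, 6}
Tree: B1–B2, B2–B3, B3–B4, B4–B5, B5–B6, B6–B7, B7–B8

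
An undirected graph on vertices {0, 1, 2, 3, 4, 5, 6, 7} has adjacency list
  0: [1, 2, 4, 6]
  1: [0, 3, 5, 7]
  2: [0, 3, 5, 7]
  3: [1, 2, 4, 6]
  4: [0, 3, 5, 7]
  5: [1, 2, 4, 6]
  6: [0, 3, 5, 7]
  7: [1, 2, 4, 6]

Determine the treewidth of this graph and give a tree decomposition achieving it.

Every bag has size at most 5, so the width is 5 − 1 = 4 and tw(G) ≤ 4. For the lower bound: the 5 vertex sets {2,3}, {4,7}, {0,6}, {5}, {1} are disjoint, each induces a connected subgraph, and every pair is joined by at least one edge of G. Contracting each set to a single vertex therefore yields K_{5} as a minor, and since treewidth is minor-monotone, tw(G) ≥ tw(K_{5}) = 4. Therefore the treewidth is 4.

Treewidth 4.
One such decomposition:
Bags: B1 = {0, 2, 3, 5, 7}  B2 = {0, 3, 4, 5, 7}  B3 = {0, 3, 5, 6, 7}  B4 = {0, 1, 3, 5, 7}
Tree: B1–B2, B2–B3, B3–B4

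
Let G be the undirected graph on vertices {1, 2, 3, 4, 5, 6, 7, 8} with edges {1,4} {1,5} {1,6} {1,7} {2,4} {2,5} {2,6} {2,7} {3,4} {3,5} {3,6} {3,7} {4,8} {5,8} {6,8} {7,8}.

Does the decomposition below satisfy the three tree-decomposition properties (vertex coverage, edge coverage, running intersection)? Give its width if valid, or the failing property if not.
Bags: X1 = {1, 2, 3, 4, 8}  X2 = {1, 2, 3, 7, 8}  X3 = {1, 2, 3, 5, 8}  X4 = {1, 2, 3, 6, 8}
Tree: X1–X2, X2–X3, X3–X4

Vertex coverage: the bags together contain {1, 2, 3, 4, 5, 6, 7, 8}, the full vertex set. Edge coverage: each edge of G has both endpoints in at least one bag. Running intersection: for every vertex, the bags containing it form a connected subtree. All three properties hold, so this is a valid tree decomposition of width max|bag| − 1 = 4, and hence tw(G) ≤ 4.

Yes; width 4.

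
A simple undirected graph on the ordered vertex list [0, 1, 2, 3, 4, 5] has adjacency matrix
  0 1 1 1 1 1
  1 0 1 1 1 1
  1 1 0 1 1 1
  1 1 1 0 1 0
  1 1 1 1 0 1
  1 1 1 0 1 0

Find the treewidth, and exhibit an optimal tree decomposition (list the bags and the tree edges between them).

The largest bag has 5 vertices, giving width 4; this decomposition certifies tw(G) ≤ 4. On the other hand G contains the 5-clique {0, 1, 2, 3, 4}. A clique must lie in a single bag of any decomposition, so no decomposition can have width below 4. Combining the bounds, tw(G) = 4.

Treewidth 4.
One optimal decomposition is:
Bags: B1 = {0, 1, 2, 3, 4}  B2 = {0, 1, 2, 4, 5}
Tree: B1–B2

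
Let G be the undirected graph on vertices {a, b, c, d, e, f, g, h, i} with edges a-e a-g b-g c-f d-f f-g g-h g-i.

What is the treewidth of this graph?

A width-1 tree decomposition is:
Bags: B1 = {g, h}  B2 = {g, i}  B3 = {b, g}  B4 = {a, g}  B5 = {f, g}  B6 = {d, f}  B7 = {c, f}  B8 = {a, e}
Tree: B1–B2, B2–B3, B1–B4, B4–B5, B5–B6, B6–B7, B4–B8
Each bag holds 2 vertices, so the decomposition has width 1, which upper-bounds the treewidth. Since G has at least one edge (e.g. g–h), it is not an edgeless graph, so tw(G) ≥ 1. The upper and lower bounds meet at 1, so that is the treewidth.

1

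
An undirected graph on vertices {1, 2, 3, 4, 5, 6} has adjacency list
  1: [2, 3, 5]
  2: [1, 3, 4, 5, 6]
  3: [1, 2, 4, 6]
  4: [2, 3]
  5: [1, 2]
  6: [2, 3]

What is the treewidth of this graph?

2

A width-2 tree decomposition is:
Bags: B1 = {1, 2, 3}  B2 = {2, 3, 4}  B3 = {2, 3, 6}  B4 = {1, 2, 5}
Tree: B1–B2, B2–B3, B1–B4
The largest bag has 3 vertices, giving width 2; this decomposition certifies tw(G) ≤ 2. On the other hand G contains the 3-clique {1, 2, 3}. A clique must lie in a single bag of any decomposition, so no decomposition can have width below 2. Hence tw(G) = 2 exactly.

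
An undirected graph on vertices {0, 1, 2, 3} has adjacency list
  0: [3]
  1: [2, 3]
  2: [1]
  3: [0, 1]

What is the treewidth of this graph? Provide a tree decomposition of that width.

Treewidth 1.
One optimal decomposition is:
Bags: B1 = {1, 3}  B2 = {1, 2}  B3 = {0, 3}
Tree: B1–B2, B1–B3

Each bag holds 2 vertices, so the decomposition has width 1, which upper-bounds the treewidth. G has an edge, so its treewidth is at least 1. The upper and lower bounds meet at 1, so that is the treewidth.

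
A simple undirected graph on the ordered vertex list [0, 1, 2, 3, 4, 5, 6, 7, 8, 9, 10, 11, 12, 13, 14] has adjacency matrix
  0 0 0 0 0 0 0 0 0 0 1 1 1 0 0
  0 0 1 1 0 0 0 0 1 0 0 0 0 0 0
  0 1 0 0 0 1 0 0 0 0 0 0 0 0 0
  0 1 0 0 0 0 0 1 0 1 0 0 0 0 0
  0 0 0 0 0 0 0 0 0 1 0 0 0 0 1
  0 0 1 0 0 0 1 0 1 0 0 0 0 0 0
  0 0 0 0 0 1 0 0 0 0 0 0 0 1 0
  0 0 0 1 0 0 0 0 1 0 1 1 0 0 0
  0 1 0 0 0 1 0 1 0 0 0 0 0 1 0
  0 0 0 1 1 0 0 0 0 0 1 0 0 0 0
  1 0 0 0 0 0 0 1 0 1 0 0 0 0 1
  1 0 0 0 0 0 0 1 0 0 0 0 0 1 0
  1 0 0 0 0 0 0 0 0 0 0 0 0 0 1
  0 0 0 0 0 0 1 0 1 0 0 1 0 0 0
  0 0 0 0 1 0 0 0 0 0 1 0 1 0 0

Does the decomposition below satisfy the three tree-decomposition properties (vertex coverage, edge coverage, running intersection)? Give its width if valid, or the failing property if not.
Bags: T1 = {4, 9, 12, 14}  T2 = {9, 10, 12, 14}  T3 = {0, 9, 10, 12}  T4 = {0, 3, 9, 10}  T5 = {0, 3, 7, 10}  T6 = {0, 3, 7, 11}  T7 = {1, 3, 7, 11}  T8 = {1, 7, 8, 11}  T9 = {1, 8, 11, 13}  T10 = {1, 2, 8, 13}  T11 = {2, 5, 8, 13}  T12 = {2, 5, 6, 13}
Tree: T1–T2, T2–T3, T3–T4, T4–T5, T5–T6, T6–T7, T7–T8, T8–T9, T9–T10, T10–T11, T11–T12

Vertex coverage: the bags together contain {0, 1, 2, 3, 4, 5, 6, 7, 8, 9, 10, 11, 12, 13, 14}, the full vertex set. Edge coverage: each edge of G has both endpoints in at least one bag. Running intersection: for every vertex, the bags containing it form a connected subtree. All three properties hold, so this is a valid tree decomposition of width max|bag| − 1 = 3, and hence tw(G) ≤ 3.

Yes; width 3.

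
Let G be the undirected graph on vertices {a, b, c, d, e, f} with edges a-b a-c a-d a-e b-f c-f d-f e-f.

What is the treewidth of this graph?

A width-2 tree decomposition is:
Bags: B1 = {a, b, f}  B2 = {a, c, f}  B3 = {a, e, f}  B4 = {a, d, f}
Tree: B1–B2, B2–B3, B3–B4
The largest bag has 3 vertices, giving width 2; this decomposition certifies tw(G) ≤ 2. Since f–b–a–c–f is a cycle in G, G is not acyclic. Forests are exactly the graphs of treewidth ≤ 1, so tw(G) ≥ 2. The upper and lower bounds meet at 2, so that is the treewidth.

2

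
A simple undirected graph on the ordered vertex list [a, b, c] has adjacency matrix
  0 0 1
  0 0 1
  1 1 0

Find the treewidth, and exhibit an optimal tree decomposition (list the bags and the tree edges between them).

Treewidth 1.
One such decomposition:
Bags: B1 = {b, c}  B2 = {a, c}
Tree: B1–B2

The largest bag has 2 vertices, giving width 1; this decomposition certifies tw(G) ≤ 1. Since G has at least one edge (e.g. c–b), it is not an edgeless graph, so tw(G) ≥ 1. Combining the bounds, tw(G) = 1.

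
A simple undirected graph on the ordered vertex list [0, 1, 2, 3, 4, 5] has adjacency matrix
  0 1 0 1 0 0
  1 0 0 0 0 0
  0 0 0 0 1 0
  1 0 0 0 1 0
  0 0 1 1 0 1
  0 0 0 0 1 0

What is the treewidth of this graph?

1

A width-1 tree decomposition is:
Bags: B1 = {4, 5}  B2 = {3, 4}  B3 = {0, 3}  B4 = {0, 1}  B5 = {2, 4}
Tree: B1–B2, B2–B3, B3–B4, B2–B5
Every bag has size at most 2, so the width is 2 − 1 = 1 and tw(G) ≤ 1. G has an edge, so its treewidth is at least 1. Therefore the treewidth is 1.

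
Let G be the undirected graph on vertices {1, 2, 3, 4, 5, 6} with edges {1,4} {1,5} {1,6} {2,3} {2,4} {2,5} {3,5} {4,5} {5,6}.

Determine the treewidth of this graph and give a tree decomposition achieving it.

Each bag holds 3 vertices, so the decomposition has width 2, which upper-bounds the treewidth. On the other hand G contains the 3-clique {1, 4, 5}. A clique must lie in a single bag of any decomposition, so no decomposition can have width below 2. Combining the bounds, tw(G) = 2.

Treewidth 2.
One optimal decomposition is:
Bags: B1 = {2, 3, 5}  B2 = {2, 4, 5}  B3 = {1, 4, 5}  B4 = {1, 5, 6}
Tree: B1–B2, B2–B3, B3–B4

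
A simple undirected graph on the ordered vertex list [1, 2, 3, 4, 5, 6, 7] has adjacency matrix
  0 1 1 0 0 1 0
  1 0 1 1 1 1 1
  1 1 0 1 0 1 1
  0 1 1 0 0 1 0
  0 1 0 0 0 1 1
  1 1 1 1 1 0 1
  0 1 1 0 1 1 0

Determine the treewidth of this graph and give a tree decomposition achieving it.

Treewidth 3.
One such decomposition:
Bags: B1 = {2, 3, 6, 7}  B2 = {1, 2, 3, 6}  B3 = {2, 5, 6, 7}  B4 = {2, 3, 4, 6}
Tree: B1–B2, B1–B3, B1–B4

Each bag holds 4 vertices, so the decomposition has width 3, which upper-bounds the treewidth. For the lower bound, the 4 vertices {1, 2, 3, 6} are pairwise adjacent, and any tree decomposition puts a clique entirely inside one bag — forcing width ≥ 3. Combining the bounds, tw(G) = 3.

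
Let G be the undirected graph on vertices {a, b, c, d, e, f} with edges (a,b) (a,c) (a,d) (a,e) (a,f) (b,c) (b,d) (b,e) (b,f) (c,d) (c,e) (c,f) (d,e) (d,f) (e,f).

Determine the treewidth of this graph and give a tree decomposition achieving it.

Treewidth 5.
One optimal decomposition is:
Bags: B1 = {a, b, c, d, e, f}
Tree: (single bag)

With just one bag of size 6, the width is 6 − 1 = 5, so tw(G) ≤ 5. For the lower bound, the 6 vertices {a, b, c, d, e, f} are pairwise adjacent, and any tree decomposition puts a clique entirely inside one bag — forcing width ≥ 5. Hence tw(G) = 5 exactly.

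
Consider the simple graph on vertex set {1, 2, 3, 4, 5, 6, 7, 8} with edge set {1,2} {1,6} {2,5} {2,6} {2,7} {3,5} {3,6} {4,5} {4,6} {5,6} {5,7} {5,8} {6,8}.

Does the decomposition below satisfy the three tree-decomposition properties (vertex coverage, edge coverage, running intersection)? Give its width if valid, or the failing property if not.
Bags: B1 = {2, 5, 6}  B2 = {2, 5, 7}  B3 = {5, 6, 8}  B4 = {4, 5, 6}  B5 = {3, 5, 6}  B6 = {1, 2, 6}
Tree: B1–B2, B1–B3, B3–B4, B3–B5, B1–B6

Every vertex of G appears in some bag (union = {1, 2, 3, 4, 5, 6, 7, 8}); every edge is covered by a bag; and for each vertex v the set of bags containing v is connected in the bag tree. The decomposition is therefore valid. The largest bag has 3 vertices, so the width is 2.

Yes; width 2.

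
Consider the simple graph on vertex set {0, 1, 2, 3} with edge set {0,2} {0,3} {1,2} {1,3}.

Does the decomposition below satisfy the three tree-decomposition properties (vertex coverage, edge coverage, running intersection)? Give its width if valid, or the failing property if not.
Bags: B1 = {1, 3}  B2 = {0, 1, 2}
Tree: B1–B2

No — edge (0,3) lies in no bag.

A tree decomposition must satisfy three properties: every vertex lies in some bag; for every edge, both endpoints lie together in some bag; and for every vertex, the bags containing it form a connected subtree. Here edge (0,3) lies in no bag, so the decomposition is invalid.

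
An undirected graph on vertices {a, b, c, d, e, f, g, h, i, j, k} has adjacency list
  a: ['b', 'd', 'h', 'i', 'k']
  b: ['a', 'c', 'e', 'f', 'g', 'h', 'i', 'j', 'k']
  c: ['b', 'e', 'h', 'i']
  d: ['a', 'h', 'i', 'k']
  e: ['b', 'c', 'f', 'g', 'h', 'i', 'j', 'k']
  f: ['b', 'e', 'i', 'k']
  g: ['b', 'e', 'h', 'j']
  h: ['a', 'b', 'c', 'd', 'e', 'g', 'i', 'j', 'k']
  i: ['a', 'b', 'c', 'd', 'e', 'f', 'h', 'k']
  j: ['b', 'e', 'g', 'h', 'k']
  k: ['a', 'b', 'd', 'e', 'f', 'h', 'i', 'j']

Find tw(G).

A width-4 tree decomposition is:
Bags: B1 = {b, e, h, j, k}  B2 = {b, e, g, h, j}  B3 = {b, e, h, i, k}  B4 = {b, e, f, i, k}  B5 = {a, b, h, i, k}  B6 = {a, d, h, i, k}  B7 = {b, c, e, h, i}
Tree: B1–B2, B1–B3, B3–B4, B3–B5, B5–B6, B3–B7
Every bag has size at most 5, so the width is 5 − 1 = 4 and tw(G) ≤ 4. For the lower bound, the 5 vertices {a, d, h, i, k} are pairwise adjacent, and any tree decomposition puts a clique entirely inside one bag — forcing width ≥ 4. Hence tw(G) = 4 exactly.

4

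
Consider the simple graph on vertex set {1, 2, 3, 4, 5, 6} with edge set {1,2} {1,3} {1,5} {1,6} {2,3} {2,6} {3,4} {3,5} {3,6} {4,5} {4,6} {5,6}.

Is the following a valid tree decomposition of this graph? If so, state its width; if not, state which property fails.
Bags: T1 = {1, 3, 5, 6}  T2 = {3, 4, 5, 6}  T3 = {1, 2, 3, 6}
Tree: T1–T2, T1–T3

Every vertex of G appears in some bag (union = {1, 2, 3, 4, 5, 6}); every edge is covered by a bag; and for each vertex v the set of bags containing v is connected in the bag tree. The decomposition is therefore valid. The largest bag has 4 vertices, so the width is 3.

Yes; width 3.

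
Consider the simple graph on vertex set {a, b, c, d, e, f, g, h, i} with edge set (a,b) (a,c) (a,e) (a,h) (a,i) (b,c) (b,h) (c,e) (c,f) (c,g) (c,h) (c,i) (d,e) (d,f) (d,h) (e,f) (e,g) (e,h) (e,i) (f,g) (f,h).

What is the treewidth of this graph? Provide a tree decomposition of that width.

The largest bag has 4 vertices, giving width 3; this decomposition certifies tw(G) ≤ 3. Conversely, {d, e, f, h} is a clique of size 4, and the vertices of any clique must share a bag in every tree decomposition; so some bag has ≥ 4 vertices and tw(G) ≥ 3. Combining the bounds, tw(G) = 3.

Treewidth 3.
One such decomposition:
Bags: B1 = {a, c, e, h}  B2 = {c, e, f, h}  B3 = {c, e, f, g}  B4 = {a, c, e, i}  B5 = {a, b, c, h}  B6 = {d, e, f, h}
Tree: B1–B2, B2–B3, B1–B4, B1–B5, B2–B6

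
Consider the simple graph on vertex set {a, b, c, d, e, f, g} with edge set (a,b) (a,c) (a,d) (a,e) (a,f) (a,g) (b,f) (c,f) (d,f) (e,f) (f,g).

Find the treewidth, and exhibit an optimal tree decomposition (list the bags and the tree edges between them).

Treewidth 2.
One optimal decomposition is:
Bags: B1 = {a, c, f}  B2 = {a, d, f}  B3 = {a, f, g}  B4 = {a, b, f}  B5 = {a, e, f}
Tree: B1–B2, B2–B3, B2–B4, B3–B5

Each bag holds 3 vertices, so the decomposition has width 2, which upper-bounds the treewidth. Conversely, {a, d, f} is a clique of size 3, and the vertices of any clique must share a bag in every tree decomposition; so some bag has ≥ 3 vertices and tw(G) ≥ 2. Hence tw(G) = 2 exactly.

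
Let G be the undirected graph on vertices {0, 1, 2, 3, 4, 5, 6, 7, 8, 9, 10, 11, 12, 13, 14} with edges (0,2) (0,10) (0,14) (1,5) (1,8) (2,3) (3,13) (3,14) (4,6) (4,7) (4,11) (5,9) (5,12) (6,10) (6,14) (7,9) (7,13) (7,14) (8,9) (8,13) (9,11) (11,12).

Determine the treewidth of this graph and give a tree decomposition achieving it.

Every bag has size at most 4, so the width is 4 − 1 = 3 and tw(G) ≤ 3. For the lower bound: the 4 vertex sets {0,2,10}, {6}, {14}, {3,4,7,13} are disjoint, each induces a connected subgraph, and every pair is joined by at least one edge of G. Contracting each set to a single vertex therefore yields K_{4} as a minor, and since treewidth is minor-monotone, tw(G) ≥ tw(K_{4}) = 3. Combining the bounds, tw(G) = 3.

Treewidth 3.
One optimal decomposition is:
Bags: B1 = {0, 2, 6, 10}  B2 = {0, 2, 6, 14}  B3 = {2, 3, 6, 14}  B4 = {3, 4, 6, 14}  B5 = {3, 4, 7, 14}  B6 = {3, 4, 7, 13}  B7 = {4, 7, 11, 13}  B8 = {7, 9, 11, 13}  B9 = {8, 9, 11, 13}  B10 = {8, 9, 11, 12}  B11 = {5, 8, 9, 12}  B12 = {1, 5, 8, 12}
Tree: B1–B2, B2–B3, B3–B4, B4–B5, B5–B6, B6–B7, B7–B8, B8–B9, B9–B10, B10–B11, B11–B12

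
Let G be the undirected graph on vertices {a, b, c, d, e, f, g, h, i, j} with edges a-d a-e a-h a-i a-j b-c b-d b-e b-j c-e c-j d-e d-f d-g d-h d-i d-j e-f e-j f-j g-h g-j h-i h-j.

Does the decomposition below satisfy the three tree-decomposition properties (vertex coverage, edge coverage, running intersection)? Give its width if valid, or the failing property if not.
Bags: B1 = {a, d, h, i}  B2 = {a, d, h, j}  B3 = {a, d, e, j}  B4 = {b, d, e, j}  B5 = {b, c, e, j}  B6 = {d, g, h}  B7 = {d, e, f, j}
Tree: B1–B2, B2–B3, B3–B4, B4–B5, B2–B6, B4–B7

A tree decomposition must satisfy three properties: every vertex lies in some bag; for every edge, both endpoints lie together in some bag; and for every vertex, the bags containing it form a connected subtree. Here edge (j,g) lies in no bag, so the decomposition is invalid.

No — edge (j,g) lies in no bag.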